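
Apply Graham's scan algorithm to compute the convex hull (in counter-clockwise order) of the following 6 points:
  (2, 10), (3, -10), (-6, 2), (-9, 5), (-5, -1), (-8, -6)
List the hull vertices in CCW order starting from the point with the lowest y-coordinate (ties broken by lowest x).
Hull (CCW) = [(3, -10), (2, 10), (-9, 5), (-8, -6)]

Graham scan procedure:
  1. Find the pivot p₀ = point with lowest y (tie → lowest x): (3, -10).
  2. Sort the remaining points by polar angle around p₀.
  3. Walk through sorted points, maintaining a stack; pop the top while the last three entries make a non-left turn (cross product ≤ 0).
  4. Final stack is the convex hull in CCW order: (3, -10), (2, 10), (-9, 5), (-8, -6).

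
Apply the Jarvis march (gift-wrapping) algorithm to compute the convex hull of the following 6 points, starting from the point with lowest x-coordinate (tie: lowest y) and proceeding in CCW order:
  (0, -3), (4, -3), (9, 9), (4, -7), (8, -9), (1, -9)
Hull (CCW) = [(0, -3), (1, -9), (8, -9), (9, 9)]

Jarvis march: at each step, from the current hull vertex p, select the next vertex q as the point such that every other point lies strictly to the left of (or on) the directed line p → q. (Equivalently: for every other point r, the cross product (q − p) × (r − p) ≥ 0.)
Starting point (lowest x, tie lowest y): (0, -3). Wrap until returning to start. Resulting hull: (0, -3), (1, -9), (8, -9), (9, 9).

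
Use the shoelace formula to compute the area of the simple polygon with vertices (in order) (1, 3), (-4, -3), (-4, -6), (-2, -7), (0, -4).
Area = 49/2

Shoelace formula: Area = (1/2) |Σ_i (x_i · y_{i+1} − x_{i+1} · y_i)| (indices mod n). Compute each cross term:
  (1)(-3) − (-4)(3) = 9
  (-4)(-6) − (-4)(-3) = 12
  (-4)(-7) − (-2)(-6) = 16
  (-2)(-4) − (0)(-7) = 8
  (0)(3) − (1)(-4) = 4
Sum = 49, so (signed) Area = 49/2 = 49/2, |Area| = 49/2.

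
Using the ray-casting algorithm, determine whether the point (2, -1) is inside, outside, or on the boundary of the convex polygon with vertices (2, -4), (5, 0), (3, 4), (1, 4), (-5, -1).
The point (2, -1) lies strictly inside the polygon

Cast a horizontal ray to the right from the query point and count how many polygon edges it crosses (each edge strictly once or zero times, handled with the usual half-open convention). 
Parity of crossings → odd ⇒ inside.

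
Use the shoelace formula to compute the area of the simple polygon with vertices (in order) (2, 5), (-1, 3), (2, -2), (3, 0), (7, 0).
Area = 24

Shoelace formula: Area = (1/2) |Σ_i (x_i · y_{i+1} − x_{i+1} · y_i)| (indices mod n). Compute each cross term:
  (2)(3) − (-1)(5) = 11
  (-1)(-2) − (2)(3) = -4
  (2)(0) − (3)(-2) = 6
  (3)(0) − (7)(0) = 0
  (7)(5) − (2)(0) = 35
Sum = 48, so (signed) Area = 48/2 = 24, |Area| = 24.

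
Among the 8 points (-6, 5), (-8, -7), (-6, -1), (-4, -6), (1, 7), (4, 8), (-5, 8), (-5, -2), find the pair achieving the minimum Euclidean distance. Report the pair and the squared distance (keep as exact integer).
Pair = ((-6, -1), (-5, -2)); squared distance = 2

Compute all C(8, 2) = 28 pairwise squared distances (x_i − x_j)² + (y_i − y_j)². The minimum is 2, attained by the pair ((-6, -1), (-5, -2)).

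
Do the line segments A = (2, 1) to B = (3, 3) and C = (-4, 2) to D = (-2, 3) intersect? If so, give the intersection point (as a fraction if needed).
No (intersection of containing lines falls outside at least one segment)

Parametrize and solve: t = 8/3, s = 13/3. At least one of these is outside [0, 1], so the segments do not intersect.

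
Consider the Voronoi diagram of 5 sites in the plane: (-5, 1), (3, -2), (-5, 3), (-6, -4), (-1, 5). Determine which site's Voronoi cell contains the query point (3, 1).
Nearest site = (3, -2)

The Voronoi cell of site s contains exactly those query points closer to s than to any other site. Compute squared distances from q = (3, 1) to each site:
  (3 − 3)² + (-2 − 1)² = 9
  (-1 − 3)² + (5 − 1)² = 32
  (-5 − 3)² + (1 − 1)² = 64
  (-5 − 3)² + (3 − 1)² = 68
  (-6 − 3)² + (-4 − 1)² = 106
Minimum is attained by (3, -2), so q lies in its Voronoi cell.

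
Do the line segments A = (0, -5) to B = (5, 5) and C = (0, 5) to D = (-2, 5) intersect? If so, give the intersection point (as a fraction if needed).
No (intersection of containing lines falls outside at least one segment)

Parametrize and solve: t = 1, s = -5/2. At least one of these is outside [0, 1], so the segments do not intersect.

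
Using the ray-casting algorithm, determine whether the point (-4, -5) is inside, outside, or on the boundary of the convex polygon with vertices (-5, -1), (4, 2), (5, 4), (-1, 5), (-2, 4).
The point (-4, -5) lies strictly outside the polygon

Cast a horizontal ray to the right from the query point and count how many polygon edges it crosses (each edge strictly once or zero times, handled with the usual half-open convention). 
Parity of crossings → even ⇒ outside.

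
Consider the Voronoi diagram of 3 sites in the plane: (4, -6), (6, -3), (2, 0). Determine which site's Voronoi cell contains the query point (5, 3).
Nearest site = (2, 0)

The Voronoi cell of site s contains exactly those query points closer to s than to any other site. Compute squared distances from q = (5, 3) to each site:
  (2 − 5)² + (0 − 3)² = 18
  (6 − 5)² + (-3 − 3)² = 37
  (4 − 5)² + (-6 − 3)² = 82
Minimum is attained by (2, 0), so q lies in its Voronoi cell.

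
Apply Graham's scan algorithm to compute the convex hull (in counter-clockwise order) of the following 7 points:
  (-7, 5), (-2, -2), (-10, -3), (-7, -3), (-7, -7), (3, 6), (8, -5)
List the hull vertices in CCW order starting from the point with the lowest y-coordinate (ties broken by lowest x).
Hull (CCW) = [(-7, -7), (8, -5), (3, 6), (-7, 5), (-10, -3)]

Graham scan procedure:
  1. Find the pivot p₀ = point with lowest y (tie → lowest x): (-7, -7).
  2. Sort the remaining points by polar angle around p₀.
  3. Walk through sorted points, maintaining a stack; pop the top while the last three entries make a non-left turn (cross product ≤ 0).
  4. Final stack is the convex hull in CCW order: (-7, -7), (8, -5), (3, 6), (-7, 5), (-10, -3).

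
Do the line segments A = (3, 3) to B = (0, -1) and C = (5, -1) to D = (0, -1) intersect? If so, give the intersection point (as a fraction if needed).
Yes; intersection at (0, -1) (t = 1 on AB, s = 1 on CD)

Parametrize AB as A + t(B − A) = (3 + -3 t, 3 + -4 t) and CD as C + s(D − C) = (5 + -5 s, -1 + 0 s). Solve the linear system for (t, s). Determinant = 20 ≠ 0, so a unique intersection of the containing lines exists. Solution: t = 1, s = 1 — both in [0, 1], so the segments cross. Intersection point: (0, -1).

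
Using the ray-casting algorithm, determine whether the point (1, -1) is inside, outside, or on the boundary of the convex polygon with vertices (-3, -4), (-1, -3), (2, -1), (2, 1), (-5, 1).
The point (1, -1) lies strictly inside the polygon

Cast a horizontal ray to the right from the query point and count how many polygon edges it crosses (each edge strictly once or zero times, handled with the usual half-open convention). 
Parity of crossings → odd ⇒ inside.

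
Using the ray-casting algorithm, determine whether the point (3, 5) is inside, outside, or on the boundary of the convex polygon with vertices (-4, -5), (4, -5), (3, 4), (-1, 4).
The point (3, 5) lies strictly outside the polygon

Cast a horizontal ray to the right from the query point and count how many polygon edges it crosses (each edge strictly once or zero times, handled with the usual half-open convention). 
Parity of crossings → even ⇒ outside.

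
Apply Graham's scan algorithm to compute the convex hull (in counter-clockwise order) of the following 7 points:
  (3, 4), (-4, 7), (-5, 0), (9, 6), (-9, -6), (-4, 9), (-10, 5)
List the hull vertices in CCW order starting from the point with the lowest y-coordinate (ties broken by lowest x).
Hull (CCW) = [(-9, -6), (9, 6), (-4, 9), (-10, 5)]

Graham scan procedure:
  1. Find the pivot p₀ = point with lowest y (tie → lowest x): (-9, -6).
  2. Sort the remaining points by polar angle around p₀.
  3. Walk through sorted points, maintaining a stack; pop the top while the last three entries make a non-left turn (cross product ≤ 0).
  4. Final stack is the convex hull in CCW order: (-9, -6), (9, 6), (-4, 9), (-10, 5).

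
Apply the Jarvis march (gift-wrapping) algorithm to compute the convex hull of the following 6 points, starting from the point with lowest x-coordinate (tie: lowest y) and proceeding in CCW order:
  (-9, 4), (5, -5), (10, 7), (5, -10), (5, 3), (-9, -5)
Hull (CCW) = [(-9, -5), (5, -10), (10, 7), (-9, 4)]

Jarvis march: at each step, from the current hull vertex p, select the next vertex q as the point such that every other point lies strictly to the left of (or on) the directed line p → q. (Equivalently: for every other point r, the cross product (q − p) × (r − p) ≥ 0.)
Starting point (lowest x, tie lowest y): (-9, -5). Wrap until returning to start. Resulting hull: (-9, -5), (5, -10), (10, 7), (-9, 4).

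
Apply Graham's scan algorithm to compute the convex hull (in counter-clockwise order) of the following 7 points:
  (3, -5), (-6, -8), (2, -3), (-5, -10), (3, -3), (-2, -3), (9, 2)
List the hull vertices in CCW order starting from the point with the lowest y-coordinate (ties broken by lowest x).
Hull (CCW) = [(-5, -10), (3, -5), (9, 2), (-2, -3), (-6, -8)]

Graham scan procedure:
  1. Find the pivot p₀ = point with lowest y (tie → lowest x): (-5, -10).
  2. Sort the remaining points by polar angle around p₀.
  3. Walk through sorted points, maintaining a stack; pop the top while the last three entries make a non-left turn (cross product ≤ 0).
  4. Final stack is the convex hull in CCW order: (-5, -10), (3, -5), (9, 2), (-2, -3), (-6, -8).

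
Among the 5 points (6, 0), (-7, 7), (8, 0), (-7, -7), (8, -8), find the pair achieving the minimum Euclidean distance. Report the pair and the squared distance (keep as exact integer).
Pair = ((6, 0), (8, 0)); squared distance = 4

Compute all C(5, 2) = 10 pairwise squared distances (x_i − x_j)² + (y_i − y_j)². The minimum is 4, attained by the pair ((6, 0), (8, 0)).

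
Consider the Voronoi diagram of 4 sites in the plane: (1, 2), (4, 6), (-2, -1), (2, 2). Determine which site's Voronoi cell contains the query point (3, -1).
Nearest site = (2, 2)

The Voronoi cell of site s contains exactly those query points closer to s than to any other site. Compute squared distances from q = (3, -1) to each site:
  (2 − 3)² + (2 − -1)² = 10
  (1 − 3)² + (2 − -1)² = 13
  (-2 − 3)² + (-1 − -1)² = 25
  (4 − 3)² + (6 − -1)² = 50
Minimum is attained by (2, 2), so q lies in its Voronoi cell.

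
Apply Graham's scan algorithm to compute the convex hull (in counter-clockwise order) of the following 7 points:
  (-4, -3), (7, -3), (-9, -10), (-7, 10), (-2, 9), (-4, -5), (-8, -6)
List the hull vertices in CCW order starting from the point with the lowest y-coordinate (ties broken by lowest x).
Hull (CCW) = [(-9, -10), (7, -3), (-2, 9), (-7, 10)]

Graham scan procedure:
  1. Find the pivot p₀ = point with lowest y (tie → lowest x): (-9, -10).
  2. Sort the remaining points by polar angle around p₀.
  3. Walk through sorted points, maintaining a stack; pop the top while the last three entries make a non-left turn (cross product ≤ 0).
  4. Final stack is the convex hull in CCW order: (-9, -10), (7, -3), (-2, 9), (-7, 10).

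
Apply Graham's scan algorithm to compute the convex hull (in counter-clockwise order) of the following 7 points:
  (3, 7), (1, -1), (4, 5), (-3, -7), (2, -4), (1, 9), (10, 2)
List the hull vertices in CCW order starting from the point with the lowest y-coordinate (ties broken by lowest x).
Hull (CCW) = [(-3, -7), (2, -4), (10, 2), (1, 9)]

Graham scan procedure:
  1. Find the pivot p₀ = point with lowest y (tie → lowest x): (-3, -7).
  2. Sort the remaining points by polar angle around p₀.
  3. Walk through sorted points, maintaining a stack; pop the top while the last three entries make a non-left turn (cross product ≤ 0).
  4. Final stack is the convex hull in CCW order: (-3, -7), (2, -4), (10, 2), (1, 9).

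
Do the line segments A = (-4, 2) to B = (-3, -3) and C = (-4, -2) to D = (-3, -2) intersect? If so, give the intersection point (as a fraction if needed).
Yes; intersection at (-16/5, -2) (t = 4/5 on AB, s = 4/5 on CD)

Parametrize AB as A + t(B − A) = (-4 + 1 t, 2 + -5 t) and CD as C + s(D − C) = (-4 + 1 s, -2 + 0 s). Solve the linear system for (t, s). Determinant = -5 ≠ 0, so a unique intersection of the containing lines exists. Solution: t = 4/5, s = 4/5 — both in [0, 1], so the segments cross. Intersection point: (-16/5, -2).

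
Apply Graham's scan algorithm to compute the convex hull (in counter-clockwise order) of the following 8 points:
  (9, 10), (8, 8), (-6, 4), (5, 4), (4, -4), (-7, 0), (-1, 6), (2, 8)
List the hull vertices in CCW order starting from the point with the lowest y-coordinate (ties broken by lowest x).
Hull (CCW) = [(4, -4), (9, 10), (2, 8), (-6, 4), (-7, 0)]

Graham scan procedure:
  1. Find the pivot p₀ = point with lowest y (tie → lowest x): (4, -4).
  2. Sort the remaining points by polar angle around p₀.
  3. Walk through sorted points, maintaining a stack; pop the top while the last three entries make a non-left turn (cross product ≤ 0).
  4. Final stack is the convex hull in CCW order: (4, -4), (9, 10), (2, 8), (-6, 4), (-7, 0).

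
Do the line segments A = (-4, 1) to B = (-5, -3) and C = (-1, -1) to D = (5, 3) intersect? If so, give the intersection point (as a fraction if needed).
No (intersection of containing lines falls outside at least one segment)

Parametrize and solve: t = 6/5, s = -7/10. At least one of these is outside [0, 1], so the segments do not intersect.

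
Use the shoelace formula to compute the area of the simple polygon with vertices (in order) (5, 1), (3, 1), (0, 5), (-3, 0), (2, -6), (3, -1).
Area = 37

Shoelace formula: Area = (1/2) |Σ_i (x_i · y_{i+1} − x_{i+1} · y_i)| (indices mod n). Compute each cross term:
  (5)(1) − (3)(1) = 2
  (3)(5) − (0)(1) = 15
  (0)(0) − (-3)(5) = 15
  (-3)(-6) − (2)(0) = 18
  (2)(-1) − (3)(-6) = 16
  (3)(1) − (5)(-1) = 8
Sum = 74, so (signed) Area = 74/2 = 37, |Area| = 37.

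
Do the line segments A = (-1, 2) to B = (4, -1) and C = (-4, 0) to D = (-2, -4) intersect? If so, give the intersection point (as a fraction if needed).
No (intersection of containing lines falls outside at least one segment)

Parametrize and solve: t = -8/7, s = -19/14. At least one of these is outside [0, 1], so the segments do not intersect.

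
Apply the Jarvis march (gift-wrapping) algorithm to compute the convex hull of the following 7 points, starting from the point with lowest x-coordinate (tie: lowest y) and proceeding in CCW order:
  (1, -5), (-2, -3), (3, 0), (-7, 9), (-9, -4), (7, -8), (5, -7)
Hull (CCW) = [(-9, -4), (7, -8), (3, 0), (-7, 9)]

Jarvis march: at each step, from the current hull vertex p, select the next vertex q as the point such that every other point lies strictly to the left of (or on) the directed line p → q. (Equivalently: for every other point r, the cross product (q − p) × (r − p) ≥ 0.)
Starting point (lowest x, tie lowest y): (-9, -4). Wrap until returning to start. Resulting hull: (-9, -4), (7, -8), (3, 0), (-7, 9).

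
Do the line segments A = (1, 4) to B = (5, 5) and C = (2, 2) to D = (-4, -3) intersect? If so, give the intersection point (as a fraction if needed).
No (intersection of containing lines falls outside at least one segment)

Parametrize and solve: t = 17/14, s = -9/14. At least one of these is outside [0, 1], so the segments do not intersect.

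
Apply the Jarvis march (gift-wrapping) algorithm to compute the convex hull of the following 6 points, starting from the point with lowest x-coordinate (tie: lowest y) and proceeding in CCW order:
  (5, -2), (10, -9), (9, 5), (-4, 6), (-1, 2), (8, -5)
Hull (CCW) = [(-4, 6), (-1, 2), (10, -9), (9, 5)]

Jarvis march: at each step, from the current hull vertex p, select the next vertex q as the point such that every other point lies strictly to the left of (or on) the directed line p → q. (Equivalently: for every other point r, the cross product (q − p) × (r − p) ≥ 0.)
Starting point (lowest x, tie lowest y): (-4, 6). Wrap until returning to start. Resulting hull: (-4, 6), (-1, 2), (10, -9), (9, 5).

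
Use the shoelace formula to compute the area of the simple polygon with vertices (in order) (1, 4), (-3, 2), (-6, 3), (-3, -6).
Area = 28

Shoelace formula: Area = (1/2) |Σ_i (x_i · y_{i+1} − x_{i+1} · y_i)| (indices mod n). Compute each cross term:
  (1)(2) − (-3)(4) = 14
  (-3)(3) − (-6)(2) = 3
  (-6)(-6) − (-3)(3) = 45
  (-3)(4) − (1)(-6) = -6
Sum = 56, so (signed) Area = 56/2 = 28, |Area| = 28.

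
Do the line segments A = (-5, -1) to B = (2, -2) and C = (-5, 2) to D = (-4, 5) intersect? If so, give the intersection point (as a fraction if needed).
No (intersection of containing lines falls outside at least one segment)

Parametrize and solve: t = -3/22, s = -21/22. At least one of these is outside [0, 1], so the segments do not intersect.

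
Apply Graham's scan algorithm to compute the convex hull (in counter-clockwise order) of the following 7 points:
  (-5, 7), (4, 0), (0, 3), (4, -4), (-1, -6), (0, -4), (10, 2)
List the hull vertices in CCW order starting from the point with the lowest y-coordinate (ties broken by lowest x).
Hull (CCW) = [(-1, -6), (4, -4), (10, 2), (-5, 7)]

Graham scan procedure:
  1. Find the pivot p₀ = point with lowest y (tie → lowest x): (-1, -6).
  2. Sort the remaining points by polar angle around p₀.
  3. Walk through sorted points, maintaining a stack; pop the top while the last three entries make a non-left turn (cross product ≤ 0).
  4. Final stack is the convex hull in CCW order: (-1, -6), (4, -4), (10, 2), (-5, 7).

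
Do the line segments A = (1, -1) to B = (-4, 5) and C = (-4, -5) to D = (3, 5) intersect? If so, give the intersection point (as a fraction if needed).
Yes; intersection at (-9/46, 10/23) (t = 11/46 on AB, s = 25/46 on CD)

Parametrize AB as A + t(B − A) = (1 + -5 t, -1 + 6 t) and CD as C + s(D − C) = (-4 + 7 s, -5 + 10 s). Solve the linear system for (t, s). Determinant = 92 ≠ 0, so a unique intersection of the containing lines exists. Solution: t = 11/46, s = 25/46 — both in [0, 1], so the segments cross. Intersection point: (-9/46, 10/23).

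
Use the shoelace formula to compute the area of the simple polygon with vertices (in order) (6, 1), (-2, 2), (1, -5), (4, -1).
Area = 51/2

Shoelace formula: Area = (1/2) |Σ_i (x_i · y_{i+1} − x_{i+1} · y_i)| (indices mod n). Compute each cross term:
  (6)(2) − (-2)(1) = 14
  (-2)(-5) − (1)(2) = 8
  (1)(-1) − (4)(-5) = 19
  (4)(1) − (6)(-1) = 10
Sum = 51, so (signed) Area = 51/2 = 51/2, |Area| = 51/2.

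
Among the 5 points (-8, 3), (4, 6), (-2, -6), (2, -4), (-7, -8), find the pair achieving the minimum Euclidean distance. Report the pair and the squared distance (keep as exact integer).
Pair = ((-2, -6), (2, -4)); squared distance = 20

Compute all C(5, 2) = 10 pairwise squared distances (x_i − x_j)² + (y_i − y_j)². The minimum is 20, attained by the pair ((-2, -6), (2, -4)).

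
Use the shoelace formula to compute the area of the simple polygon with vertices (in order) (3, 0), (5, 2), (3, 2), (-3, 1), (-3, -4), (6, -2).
Area = 35

Shoelace formula: Area = (1/2) |Σ_i (x_i · y_{i+1} − x_{i+1} · y_i)| (indices mod n). Compute each cross term:
  (3)(2) − (5)(0) = 6
  (5)(2) − (3)(2) = 4
  (3)(1) − (-3)(2) = 9
  (-3)(-4) − (-3)(1) = 15
  (-3)(-2) − (6)(-4) = 30
  (6)(0) − (3)(-2) = 6
Sum = 70, so (signed) Area = 70/2 = 35, |Area| = 35.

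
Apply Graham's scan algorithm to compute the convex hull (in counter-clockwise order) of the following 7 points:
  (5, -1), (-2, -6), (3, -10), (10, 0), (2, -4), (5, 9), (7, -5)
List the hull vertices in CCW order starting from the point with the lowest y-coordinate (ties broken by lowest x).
Hull (CCW) = [(3, -10), (7, -5), (10, 0), (5, 9), (-2, -6)]

Graham scan procedure:
  1. Find the pivot p₀ = point with lowest y (tie → lowest x): (3, -10).
  2. Sort the remaining points by polar angle around p₀.
  3. Walk through sorted points, maintaining a stack; pop the top while the last three entries make a non-left turn (cross product ≤ 0).
  4. Final stack is the convex hull in CCW order: (3, -10), (7, -5), (10, 0), (5, 9), (-2, -6).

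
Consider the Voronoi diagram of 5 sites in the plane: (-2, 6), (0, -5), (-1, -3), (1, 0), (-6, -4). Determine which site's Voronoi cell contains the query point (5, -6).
Nearest site = (0, -5)

The Voronoi cell of site s contains exactly those query points closer to s than to any other site. Compute squared distances from q = (5, -6) to each site:
  (0 − 5)² + (-5 − -6)² = 26
  (-1 − 5)² + (-3 − -6)² = 45
  (1 − 5)² + (0 − -6)² = 52
  (-6 − 5)² + (-4 − -6)² = 125
  (-2 − 5)² + (6 − -6)² = 193
Minimum is attained by (0, -5), so q lies in its Voronoi cell.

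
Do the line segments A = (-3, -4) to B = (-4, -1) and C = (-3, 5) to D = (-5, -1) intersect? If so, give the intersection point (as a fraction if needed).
No (intersection of containing lines falls outside at least one segment)

Parametrize and solve: t = 3/2, s = 3/4. At least one of these is outside [0, 1], so the segments do not intersect.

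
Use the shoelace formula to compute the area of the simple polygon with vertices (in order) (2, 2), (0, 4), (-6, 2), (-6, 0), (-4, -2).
Area = 26

Shoelace formula: Area = (1/2) |Σ_i (x_i · y_{i+1} − x_{i+1} · y_i)| (indices mod n). Compute each cross term:
  (2)(4) − (0)(2) = 8
  (0)(2) − (-6)(4) = 24
  (-6)(0) − (-6)(2) = 12
  (-6)(-2) − (-4)(0) = 12
  (-4)(2) − (2)(-2) = -4
Sum = 52, so (signed) Area = 52/2 = 26, |Area| = 26.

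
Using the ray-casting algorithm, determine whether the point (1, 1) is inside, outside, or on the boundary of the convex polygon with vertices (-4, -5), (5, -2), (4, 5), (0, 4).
The point (1, 1) lies strictly inside the polygon

Cast a horizontal ray to the right from the query point and count how many polygon edges it crosses (each edge strictly once or zero times, handled with the usual half-open convention). 
Parity of crossings → odd ⇒ inside.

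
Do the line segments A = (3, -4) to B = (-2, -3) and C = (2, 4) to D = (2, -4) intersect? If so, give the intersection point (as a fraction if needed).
Yes; intersection at (2, -19/5) (t = 1/5 on AB, s = 39/40 on CD)

Parametrize AB as A + t(B − A) = (3 + -5 t, -4 + 1 t) and CD as C + s(D − C) = (2 + 0 s, 4 + -8 s). Solve the linear system for (t, s). Determinant = -40 ≠ 0, so a unique intersection of the containing lines exists. Solution: t = 1/5, s = 39/40 — both in [0, 1], so the segments cross. Intersection point: (2, -19/5).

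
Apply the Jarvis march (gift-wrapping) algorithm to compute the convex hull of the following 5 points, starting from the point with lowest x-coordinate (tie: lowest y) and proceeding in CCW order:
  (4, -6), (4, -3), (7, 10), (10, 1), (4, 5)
Hull (CCW) = [(4, -6), (10, 1), (7, 10), (4, 5)]

Jarvis march: at each step, from the current hull vertex p, select the next vertex q as the point such that every other point lies strictly to the left of (or on) the directed line p → q. (Equivalently: for every other point r, the cross product (q − p) × (r − p) ≥ 0.)
Starting point (lowest x, tie lowest y): (4, -6). Wrap until returning to start. Resulting hull: (4, -6), (10, 1), (7, 10), (4, 5).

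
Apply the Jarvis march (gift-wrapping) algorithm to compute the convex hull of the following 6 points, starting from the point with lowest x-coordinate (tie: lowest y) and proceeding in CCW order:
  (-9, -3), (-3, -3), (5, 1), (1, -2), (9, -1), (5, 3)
Hull (CCW) = [(-9, -3), (-3, -3), (9, -1), (5, 3)]

Jarvis march: at each step, from the current hull vertex p, select the next vertex q as the point such that every other point lies strictly to the left of (or on) the directed line p → q. (Equivalently: for every other point r, the cross product (q − p) × (r − p) ≥ 0.)
Starting point (lowest x, tie lowest y): (-9, -3). Wrap until returning to start. Resulting hull: (-9, -3), (-3, -3), (9, -1), (5, 3).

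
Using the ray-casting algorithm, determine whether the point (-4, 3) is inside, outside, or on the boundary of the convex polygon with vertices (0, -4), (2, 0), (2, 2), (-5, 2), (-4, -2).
The point (-4, 3) lies strictly outside the polygon

Cast a horizontal ray to the right from the query point and count how many polygon edges it crosses (each edge strictly once or zero times, handled with the usual half-open convention). 
Parity of crossings → even ⇒ outside.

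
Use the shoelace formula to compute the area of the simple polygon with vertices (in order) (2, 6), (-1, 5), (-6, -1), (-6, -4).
Area = 37/2

Shoelace formula: Area = (1/2) |Σ_i (x_i · y_{i+1} − x_{i+1} · y_i)| (indices mod n). Compute each cross term:
  (2)(5) − (-1)(6) = 16
  (-1)(-1) − (-6)(5) = 31
  (-6)(-4) − (-6)(-1) = 18
  (-6)(6) − (2)(-4) = -28
Sum = 37, so (signed) Area = 37/2 = 37/2, |Area| = 37/2.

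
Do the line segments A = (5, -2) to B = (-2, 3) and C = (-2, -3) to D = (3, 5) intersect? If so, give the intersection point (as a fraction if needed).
Yes; intersection at (16/27, 31/27) (t = 17/27 on AB, s = 14/27 on CD)

Parametrize AB as A + t(B − A) = (5 + -7 t, -2 + 5 t) and CD as C + s(D − C) = (-2 + 5 s, -3 + 8 s). Solve the linear system for (t, s). Determinant = 81 ≠ 0, so a unique intersection of the containing lines exists. Solution: t = 17/27, s = 14/27 — both in [0, 1], so the segments cross. Intersection point: (16/27, 31/27).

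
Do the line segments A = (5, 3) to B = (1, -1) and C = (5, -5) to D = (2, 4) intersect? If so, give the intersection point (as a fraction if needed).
Yes; intersection at (3, 1) (t = 1/2 on AB, s = 2/3 on CD)

Parametrize AB as A + t(B − A) = (5 + -4 t, 3 + -4 t) and CD as C + s(D − C) = (5 + -3 s, -5 + 9 s). Solve the linear system for (t, s). Determinant = 48 ≠ 0, so a unique intersection of the containing lines exists. Solution: t = 1/2, s = 2/3 — both in [0, 1], so the segments cross. Intersection point: (3, 1).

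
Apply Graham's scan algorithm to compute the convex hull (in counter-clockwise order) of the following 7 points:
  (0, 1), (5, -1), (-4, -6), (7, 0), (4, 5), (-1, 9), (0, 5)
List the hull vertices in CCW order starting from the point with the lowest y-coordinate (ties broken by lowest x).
Hull (CCW) = [(-4, -6), (7, 0), (4, 5), (-1, 9)]

Graham scan procedure:
  1. Find the pivot p₀ = point with lowest y (tie → lowest x): (-4, -6).
  2. Sort the remaining points by polar angle around p₀.
  3. Walk through sorted points, maintaining a stack; pop the top while the last three entries make a non-left turn (cross product ≤ 0).
  4. Final stack is the convex hull in CCW order: (-4, -6), (7, 0), (4, 5), (-1, 9).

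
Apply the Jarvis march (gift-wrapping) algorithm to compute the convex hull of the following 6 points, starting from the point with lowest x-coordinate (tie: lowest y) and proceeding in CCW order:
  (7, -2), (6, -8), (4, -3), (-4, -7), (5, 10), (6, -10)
Hull (CCW) = [(-4, -7), (6, -10), (7, -2), (5, 10)]

Jarvis march: at each step, from the current hull vertex p, select the next vertex q as the point such that every other point lies strictly to the left of (or on) the directed line p → q. (Equivalently: for every other point r, the cross product (q − p) × (r − p) ≥ 0.)
Starting point (lowest x, tie lowest y): (-4, -7). Wrap until returning to start. Resulting hull: (-4, -7), (6, -10), (7, -2), (5, 10).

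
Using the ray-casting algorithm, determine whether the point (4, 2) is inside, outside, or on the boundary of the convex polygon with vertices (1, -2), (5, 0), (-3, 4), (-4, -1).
The point (4, 2) lies strictly outside the polygon

Cast a horizontal ray to the right from the query point and count how many polygon edges it crosses (each edge strictly once or zero times, handled with the usual half-open convention). 
Parity of crossings → even ⇒ outside.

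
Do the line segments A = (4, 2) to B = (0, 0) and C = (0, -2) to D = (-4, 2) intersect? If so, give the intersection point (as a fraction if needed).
No (intersection of containing lines falls outside at least one segment)

Parametrize and solve: t = 4/3, s = 1/3. At least one of these is outside [0, 1], so the segments do not intersect.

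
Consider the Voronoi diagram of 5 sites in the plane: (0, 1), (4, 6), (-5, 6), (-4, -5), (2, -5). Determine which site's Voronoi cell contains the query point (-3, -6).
Nearest site = (-4, -5)

The Voronoi cell of site s contains exactly those query points closer to s than to any other site. Compute squared distances from q = (-3, -6) to each site:
  (-4 − -3)² + (-5 − -6)² = 2
  (2 − -3)² + (-5 − -6)² = 26
  (0 − -3)² + (1 − -6)² = 58
  (-5 − -3)² + (6 − -6)² = 148
  (4 − -3)² + (6 − -6)² = 193
Minimum is attained by (-4, -5), so q lies in its Voronoi cell.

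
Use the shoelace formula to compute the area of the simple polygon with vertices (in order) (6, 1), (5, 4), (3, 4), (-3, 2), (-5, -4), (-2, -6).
Area = 123/2

Shoelace formula: Area = (1/2) |Σ_i (x_i · y_{i+1} − x_{i+1} · y_i)| (indices mod n). Compute each cross term:
  (6)(4) − (5)(1) = 19
  (5)(4) − (3)(4) = 8
  (3)(2) − (-3)(4) = 18
  (-3)(-4) − (-5)(2) = 22
  (-5)(-6) − (-2)(-4) = 22
  (-2)(1) − (6)(-6) = 34
Sum = 123, so (signed) Area = 123/2 = 123/2, |Area| = 123/2.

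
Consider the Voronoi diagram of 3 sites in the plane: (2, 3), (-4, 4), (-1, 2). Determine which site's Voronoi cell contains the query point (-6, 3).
Nearest site = (-4, 4)

The Voronoi cell of site s contains exactly those query points closer to s than to any other site. Compute squared distances from q = (-6, 3) to each site:
  (-4 − -6)² + (4 − 3)² = 5
  (-1 − -6)² + (2 − 3)² = 26
  (2 − -6)² + (3 − 3)² = 64
Minimum is attained by (-4, 4), so q lies in its Voronoi cell.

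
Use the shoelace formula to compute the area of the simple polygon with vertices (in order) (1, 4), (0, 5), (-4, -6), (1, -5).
Area = 30

Shoelace formula: Area = (1/2) |Σ_i (x_i · y_{i+1} − x_{i+1} · y_i)| (indices mod n). Compute each cross term:
  (1)(5) − (0)(4) = 5
  (0)(-6) − (-4)(5) = 20
  (-4)(-5) − (1)(-6) = 26
  (1)(4) − (1)(-5) = 9
Sum = 60, so (signed) Area = 60/2 = 30, |Area| = 30.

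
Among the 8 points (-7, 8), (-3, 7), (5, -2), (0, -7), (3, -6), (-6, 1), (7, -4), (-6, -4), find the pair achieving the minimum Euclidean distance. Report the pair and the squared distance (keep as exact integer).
Pair = ((5, -2), (7, -4)); squared distance = 8

Compute all C(8, 2) = 28 pairwise squared distances (x_i − x_j)² + (y_i − y_j)². The minimum is 8, attained by the pair ((5, -2), (7, -4)).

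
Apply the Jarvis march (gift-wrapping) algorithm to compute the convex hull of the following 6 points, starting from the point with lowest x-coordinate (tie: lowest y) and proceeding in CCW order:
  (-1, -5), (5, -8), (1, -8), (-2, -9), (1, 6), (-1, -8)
Hull (CCW) = [(-2, -9), (5, -8), (1, 6)]

Jarvis march: at each step, from the current hull vertex p, select the next vertex q as the point such that every other point lies strictly to the left of (or on) the directed line p → q. (Equivalently: for every other point r, the cross product (q − p) × (r − p) ≥ 0.)
Starting point (lowest x, tie lowest y): (-2, -9). Wrap until returning to start. Resulting hull: (-2, -9), (5, -8), (1, 6).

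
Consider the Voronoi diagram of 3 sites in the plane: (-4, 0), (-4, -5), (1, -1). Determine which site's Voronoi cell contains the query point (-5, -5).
Nearest site = (-4, -5)

The Voronoi cell of site s contains exactly those query points closer to s than to any other site. Compute squared distances from q = (-5, -5) to each site:
  (-4 − -5)² + (-5 − -5)² = 1
  (-4 − -5)² + (0 − -5)² = 26
  (1 − -5)² + (-1 − -5)² = 52
Minimum is attained by (-4, -5), so q lies in its Voronoi cell.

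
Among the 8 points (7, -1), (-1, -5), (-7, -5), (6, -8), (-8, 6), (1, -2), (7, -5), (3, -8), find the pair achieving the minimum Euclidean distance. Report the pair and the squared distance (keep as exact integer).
Pair = ((6, -8), (3, -8)); squared distance = 9

Compute all C(8, 2) = 28 pairwise squared distances (x_i − x_j)² + (y_i − y_j)². The minimum is 9, attained by the pair ((6, -8), (3, -8)).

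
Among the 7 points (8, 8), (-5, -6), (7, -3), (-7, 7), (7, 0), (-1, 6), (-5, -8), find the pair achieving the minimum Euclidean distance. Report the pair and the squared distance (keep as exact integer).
Pair = ((-5, -6), (-5, -8)); squared distance = 4

Compute all C(7, 2) = 21 pairwise squared distances (x_i − x_j)² + (y_i − y_j)². The minimum is 4, attained by the pair ((-5, -6), (-5, -8)).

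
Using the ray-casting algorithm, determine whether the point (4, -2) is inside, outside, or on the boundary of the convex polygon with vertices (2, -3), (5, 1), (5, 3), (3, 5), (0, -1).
The point (4, -2) lies strictly outside the polygon

Cast a horizontal ray to the right from the query point and count how many polygon edges it crosses (each edge strictly once or zero times, handled with the usual half-open convention). 
Parity of crossings → even ⇒ outside.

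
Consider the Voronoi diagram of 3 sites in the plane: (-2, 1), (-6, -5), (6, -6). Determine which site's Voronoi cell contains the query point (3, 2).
Nearest site = (-2, 1)

The Voronoi cell of site s contains exactly those query points closer to s than to any other site. Compute squared distances from q = (3, 2) to each site:
  (-2 − 3)² + (1 − 2)² = 26
  (6 − 3)² + (-6 − 2)² = 73
  (-6 − 3)² + (-5 − 2)² = 130
Minimum is attained by (-2, 1), so q lies in its Voronoi cell.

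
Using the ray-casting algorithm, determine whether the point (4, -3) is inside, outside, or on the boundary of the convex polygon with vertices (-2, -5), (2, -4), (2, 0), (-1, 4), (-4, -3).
The point (4, -3) lies strictly outside the polygon

Cast a horizontal ray to the right from the query point and count how many polygon edges it crosses (each edge strictly once or zero times, handled with the usual half-open convention). 
Parity of crossings → even ⇒ outside.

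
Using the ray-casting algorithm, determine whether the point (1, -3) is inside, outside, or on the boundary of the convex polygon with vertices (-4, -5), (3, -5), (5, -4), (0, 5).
The point (1, -3) lies strictly inside the polygon

Cast a horizontal ray to the right from the query point and count how many polygon edges it crosses (each edge strictly once or zero times, handled with the usual half-open convention). 
Parity of crossings → odd ⇒ inside.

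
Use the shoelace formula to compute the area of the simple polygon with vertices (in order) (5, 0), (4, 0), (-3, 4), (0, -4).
Area = 24

Shoelace formula: Area = (1/2) |Σ_i (x_i · y_{i+1} − x_{i+1} · y_i)| (indices mod n). Compute each cross term:
  (5)(0) − (4)(0) = 0
  (4)(4) − (-3)(0) = 16
  (-3)(-4) − (0)(4) = 12
  (0)(0) − (5)(-4) = 20
Sum = 48, so (signed) Area = 48/2 = 24, |Area| = 24.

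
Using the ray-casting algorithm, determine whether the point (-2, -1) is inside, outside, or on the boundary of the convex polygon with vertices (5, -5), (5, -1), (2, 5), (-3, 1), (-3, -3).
The point (-2, -1) lies strictly inside the polygon

Cast a horizontal ray to the right from the query point and count how many polygon edges it crosses (each edge strictly once or zero times, handled with the usual half-open convention). 
Parity of crossings → odd ⇒ inside.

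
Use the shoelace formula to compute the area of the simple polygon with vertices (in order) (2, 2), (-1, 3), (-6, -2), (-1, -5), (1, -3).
Area = 36

Shoelace formula: Area = (1/2) |Σ_i (x_i · y_{i+1} − x_{i+1} · y_i)| (indices mod n). Compute each cross term:
  (2)(3) − (-1)(2) = 8
  (-1)(-2) − (-6)(3) = 20
  (-6)(-5) − (-1)(-2) = 28
  (-1)(-3) − (1)(-5) = 8
  (1)(2) − (2)(-3) = 8
Sum = 72, so (signed) Area = 72/2 = 36, |Area| = 36.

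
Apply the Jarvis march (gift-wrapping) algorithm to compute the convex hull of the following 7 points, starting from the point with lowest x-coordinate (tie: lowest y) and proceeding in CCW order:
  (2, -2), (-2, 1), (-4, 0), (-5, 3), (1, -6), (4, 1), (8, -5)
Hull (CCW) = [(-5, 3), (-4, 0), (1, -6), (8, -5), (4, 1)]

Jarvis march: at each step, from the current hull vertex p, select the next vertex q as the point such that every other point lies strictly to the left of (or on) the directed line p → q. (Equivalently: for every other point r, the cross product (q − p) × (r − p) ≥ 0.)
Starting point (lowest x, tie lowest y): (-5, 3). Wrap until returning to start. Resulting hull: (-5, 3), (-4, 0), (1, -6), (8, -5), (4, 1).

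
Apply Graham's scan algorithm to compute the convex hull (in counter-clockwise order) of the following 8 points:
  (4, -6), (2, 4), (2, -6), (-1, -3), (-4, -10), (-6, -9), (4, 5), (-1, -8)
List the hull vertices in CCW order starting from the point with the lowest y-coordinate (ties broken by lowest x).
Hull (CCW) = [(-4, -10), (4, -6), (4, 5), (2, 4), (-6, -9)]

Graham scan procedure:
  1. Find the pivot p₀ = point with lowest y (tie → lowest x): (-4, -10).
  2. Sort the remaining points by polar angle around p₀.
  3. Walk through sorted points, maintaining a stack; pop the top while the last three entries make a non-left turn (cross product ≤ 0).
  4. Final stack is the convex hull in CCW order: (-4, -10), (4, -6), (4, 5), (2, 4), (-6, -9).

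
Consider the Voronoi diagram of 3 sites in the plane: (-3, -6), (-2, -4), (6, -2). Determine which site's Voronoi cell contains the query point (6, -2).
Nearest site = (6, -2)

The Voronoi cell of site s contains exactly those query points closer to s than to any other site. Compute squared distances from q = (6, -2) to each site:
  (6 − 6)² + (-2 − -2)² = 0
  (-2 − 6)² + (-4 − -2)² = 68
  (-3 − 6)² + (-6 − -2)² = 97
Minimum is attained by (6, -2), so q lies in its Voronoi cell.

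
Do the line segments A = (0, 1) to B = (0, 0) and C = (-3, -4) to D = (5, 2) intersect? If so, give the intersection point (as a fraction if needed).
No (intersection of containing lines falls outside at least one segment)

Parametrize and solve: t = 11/4, s = 3/8. At least one of these is outside [0, 1], so the segments do not intersect.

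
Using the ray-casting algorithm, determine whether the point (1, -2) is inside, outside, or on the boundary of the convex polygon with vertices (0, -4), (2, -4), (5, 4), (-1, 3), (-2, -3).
The point (1, -2) lies strictly inside the polygon

Cast a horizontal ray to the right from the query point and count how many polygon edges it crosses (each edge strictly once or zero times, handled with the usual half-open convention). 
Parity of crossings → odd ⇒ inside.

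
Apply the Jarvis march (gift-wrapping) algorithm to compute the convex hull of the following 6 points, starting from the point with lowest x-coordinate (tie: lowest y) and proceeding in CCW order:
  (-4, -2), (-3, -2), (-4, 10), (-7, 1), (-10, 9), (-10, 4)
Hull (CCW) = [(-10, 4), (-4, -2), (-3, -2), (-4, 10), (-10, 9)]

Jarvis march: at each step, from the current hull vertex p, select the next vertex q as the point such that every other point lies strictly to the left of (or on) the directed line p → q. (Equivalently: for every other point r, the cross product (q − p) × (r − p) ≥ 0.)
Starting point (lowest x, tie lowest y): (-10, 4). Wrap until returning to start. Resulting hull: (-10, 4), (-4, -2), (-3, -2), (-4, 10), (-10, 9).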